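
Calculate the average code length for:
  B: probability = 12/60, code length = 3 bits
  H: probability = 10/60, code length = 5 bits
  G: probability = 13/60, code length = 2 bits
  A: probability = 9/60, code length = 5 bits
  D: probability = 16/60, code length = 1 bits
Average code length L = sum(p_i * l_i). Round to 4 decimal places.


Weighted contributions p_i * l_i:
  B: (12/60) * 3 = 36/60
  H: (10/60) * 5 = 50/60
  G: (13/60) * 2 = 26/60
  A: (9/60) * 5 = 45/60
  D: (16/60) * 1 = 16/60
Sum = (36 + 50 + 26 + 45 + 16)/60 = 173/60

L = 173/60 = 2.8833 bits/symbol


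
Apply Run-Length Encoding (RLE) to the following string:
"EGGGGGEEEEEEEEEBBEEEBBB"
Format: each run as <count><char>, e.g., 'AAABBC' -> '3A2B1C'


Scanning runs left to right:
  i=0: run of 'E' x 1 -> '1E'
  i=1: run of 'G' x 5 -> '5G'
  i=6: run of 'E' x 9 -> '9E'
  i=15: run of 'B' x 2 -> '2B'
  i=17: run of 'E' x 3 -> '3E'
  i=20: run of 'B' x 3 -> '3B'

RLE = 1E5G9E2B3E3B


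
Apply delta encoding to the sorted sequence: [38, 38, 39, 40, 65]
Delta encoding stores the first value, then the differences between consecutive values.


First value: 38
Deltas:
  38 - 38 = 0
  39 - 38 = 1
  40 - 39 = 1
  65 - 40 = 25


Delta encoded: [38, 0, 1, 1, 25]


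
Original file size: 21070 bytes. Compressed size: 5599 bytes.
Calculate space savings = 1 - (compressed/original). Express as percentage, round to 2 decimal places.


ratio = compressed/original = 5599/21070 = 0.265733
savings = 1 - ratio = 1 - 0.265733 = 0.734267
as a percentage: 0.734267 * 100 = 73.43%

Space savings = 1 - 5599/21070 = 73.43%


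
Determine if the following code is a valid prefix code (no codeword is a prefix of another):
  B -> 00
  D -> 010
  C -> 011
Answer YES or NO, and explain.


Checking each pair (does one codeword prefix another?):
  B='00' vs D='010': no prefix
  B='00' vs C='011': no prefix
  D='010' vs B='00': no prefix
  D='010' vs C='011': no prefix
  C='011' vs B='00': no prefix
  C='011' vs D='010': no prefix
No violation found over all pairs.

YES -- this is a valid prefix code. No codeword is a prefix of any other codeword.


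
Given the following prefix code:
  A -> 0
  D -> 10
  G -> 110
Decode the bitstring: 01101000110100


Decoding step by step:
Bits 0 -> A
Bits 110 -> G
Bits 10 -> D
Bits 0 -> A
Bits 0 -> A
Bits 110 -> G
Bits 10 -> D
Bits 0 -> A


Decoded message: AGDAAGDA


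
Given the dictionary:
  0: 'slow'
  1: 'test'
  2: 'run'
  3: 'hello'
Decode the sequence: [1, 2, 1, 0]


Look up each index in the dictionary:
  1 -> 'test'
  2 -> 'run'
  1 -> 'test'
  0 -> 'slow'

Decoded: "test run test slow"


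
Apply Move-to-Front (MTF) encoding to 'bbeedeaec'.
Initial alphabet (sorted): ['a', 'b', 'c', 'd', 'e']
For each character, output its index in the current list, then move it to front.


MTF encoding:
'b': index 1 in ['a', 'b', 'c', 'd', 'e'] -> ['b', 'a', 'c', 'd', 'e']
'b': index 0 in ['b', 'a', 'c', 'd', 'e'] -> ['b', 'a', 'c', 'd', 'e']
'e': index 4 in ['b', 'a', 'c', 'd', 'e'] -> ['e', 'b', 'a', 'c', 'd']
'e': index 0 in ['e', 'b', 'a', 'c', 'd'] -> ['e', 'b', 'a', 'c', 'd']
'd': index 4 in ['e', 'b', 'a', 'c', 'd'] -> ['d', 'e', 'b', 'a', 'c']
'e': index 1 in ['d', 'e', 'b', 'a', 'c'] -> ['e', 'd', 'b', 'a', 'c']
'a': index 3 in ['e', 'd', 'b', 'a', 'c'] -> ['a', 'e', 'd', 'b', 'c']
'e': index 1 in ['a', 'e', 'd', 'b', 'c'] -> ['e', 'a', 'd', 'b', 'c']
'c': index 4 in ['e', 'a', 'd', 'b', 'c'] -> ['c', 'e', 'a', 'd', 'b']


Output: [1, 0, 4, 0, 4, 1, 3, 1, 4]


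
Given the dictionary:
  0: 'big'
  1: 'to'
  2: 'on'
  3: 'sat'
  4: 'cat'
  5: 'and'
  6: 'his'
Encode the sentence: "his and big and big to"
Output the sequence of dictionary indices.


Look up each word in the dictionary:
  'his' -> 6
  'and' -> 5
  'big' -> 0
  'and' -> 5
  'big' -> 0
  'to' -> 1

Encoded: [6, 5, 0, 5, 0, 1]


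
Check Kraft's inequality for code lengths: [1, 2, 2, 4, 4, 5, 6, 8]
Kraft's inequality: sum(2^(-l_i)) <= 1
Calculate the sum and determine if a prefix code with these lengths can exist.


Sum = 2^(-1) + 2^(-2) + 2^(-2) + 2^(-4) + 2^(-4) + 2^(-5) + 2^(-6) + 2^(-8)
    = 0.5 + 0.25 + 0.25 + 0.0625 + 0.0625 + 0.03125 + 0.015625 + 0.00390625
    = 301/256 = 1.17578125
Since 1.17578125 > 1, Kraft's inequality is NOT satisfied.
A prefix code with these lengths CANNOT exist.

Kraft sum = 1.17578125. Not satisfied.


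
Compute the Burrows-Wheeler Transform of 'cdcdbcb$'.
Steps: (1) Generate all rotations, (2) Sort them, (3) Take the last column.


Rotations (sorted):
  0: $cdcdbcb -> last char: b
  1: b$cdcdbc -> last char: c
  2: bcb$cdcd -> last char: d
  3: cb$cdcdb -> last char: b
  4: cdbcb$cd -> last char: d
  5: cdcdbcb$ -> last char: $
  6: dbcb$cdc -> last char: c
  7: dcdbcb$c -> last char: c


BWT = bcdbd$cc


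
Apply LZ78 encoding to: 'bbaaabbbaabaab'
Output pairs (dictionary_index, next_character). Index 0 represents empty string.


LZ78 encoding steps:
Dictionary: {0: ''}
Step 1: w='' (idx 0), next='b' -> output (0, 'b'), add 'b' as idx 1
Step 2: w='b' (idx 1), next='a' -> output (1, 'a'), add 'ba' as idx 2
Step 3: w='' (idx 0), next='a' -> output (0, 'a'), add 'a' as idx 3
Step 4: w='a' (idx 3), next='b' -> output (3, 'b'), add 'ab' as idx 4
Step 5: w='b' (idx 1), next='b' -> output (1, 'b'), add 'bb' as idx 5
Step 6: w='a' (idx 3), next='a' -> output (3, 'a'), add 'aa' as idx 6
Step 7: w='ba' (idx 2), next='a' -> output (2, 'a'), add 'baa' as idx 7
Step 8: w='b' (idx 1), end of input -> output (1, '')


Encoded: [(0, 'b'), (1, 'a'), (0, 'a'), (3, 'b'), (1, 'b'), (3, 'a'), (2, 'a'), (1, '')]


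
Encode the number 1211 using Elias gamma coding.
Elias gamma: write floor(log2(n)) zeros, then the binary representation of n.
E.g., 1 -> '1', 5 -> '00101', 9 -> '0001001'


num_bits = floor(log2(1211)) + 1 = 11
leading_zeros = num_bits - 1 = 10
binary(1211) = 10010111011

Elias gamma(1211) = '0000000000' + '10010111011' = 000000000010010111011 (21 bits)


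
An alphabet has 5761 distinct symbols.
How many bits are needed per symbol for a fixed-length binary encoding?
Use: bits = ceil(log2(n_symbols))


log2(5761) = 12.4921
Bracket: 2^12 = 4096 < 5761 <= 2^13 = 8192
So ceil(log2(5761)) = 13

bits = ceil(log2(5761)) = ceil(12.4921) = 13 bits


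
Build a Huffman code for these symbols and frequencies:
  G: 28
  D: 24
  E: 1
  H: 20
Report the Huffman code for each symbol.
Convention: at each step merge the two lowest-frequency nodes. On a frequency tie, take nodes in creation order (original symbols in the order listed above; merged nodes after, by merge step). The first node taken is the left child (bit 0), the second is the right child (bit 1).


Huffman tree construction:
Step 1: Merge E(1) + H(20) = 21
Step 2: Merge (E+H)(21) + D(24) = 45
Step 3: Merge G(28) + ((E+H)+D)(45) = 73
Read each symbol's code off the tree from the root (left child = 0, right child = 1).

Codes:
  G: 0 (length 1)
  D: 11 (length 2)
  E: 100 (length 3)
  H: 101 (length 3)
Average code length: 139/73 = 1.9041 bits/symbol


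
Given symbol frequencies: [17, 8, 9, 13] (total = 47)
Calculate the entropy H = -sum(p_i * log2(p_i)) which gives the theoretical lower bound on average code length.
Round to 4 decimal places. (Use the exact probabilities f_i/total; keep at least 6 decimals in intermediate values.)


Per-symbol terms -p_i * log2(p_i) with p_i = f_i/47:
  p = 17/47 = 0.361702: log2(p) = -1.467126, -p*log2(p) = 0.530663
  p = 8/47 = 0.170213: log2(p) = -2.554589, -p*log2(p) = 0.434824
  p = 9/47 = 0.191489: log2(p) = -2.384664, -p*log2(p) = 0.456638
  p = 13/47 = 0.276596: log2(p) = -1.854149, -p*log2(p) = 0.512850
H = 0.530663 + 0.434824 + 0.456638 + 0.512850 = 1.934975

H = 1.935 bits/symbol


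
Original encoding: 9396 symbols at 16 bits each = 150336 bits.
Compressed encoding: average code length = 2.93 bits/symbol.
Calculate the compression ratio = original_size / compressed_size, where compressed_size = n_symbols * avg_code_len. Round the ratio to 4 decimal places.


original_size = n_symbols * orig_bits = 9396 * 16 = 150336 bits
compressed_size = n_symbols * avg_code_len = 9396 * 2.93 = 27530.28 bits
ratio = original_size / compressed_size = 150336 / 27530.28 = 5.4608

Compression ratio = 5.4608


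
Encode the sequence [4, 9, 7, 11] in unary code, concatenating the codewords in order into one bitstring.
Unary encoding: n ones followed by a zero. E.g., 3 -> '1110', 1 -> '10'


Encode each number as n ones followed by a terminating 0:
  4 -> 11110 (5 bits)
  9 -> 1111111110 (10 bits)
  7 -> 11111110 (8 bits)
  11 -> 111111111110 (12 bits)
Total length = 5 + 10 + 8 + 12 = 35 bits.

Unary([4, 9, 7, 11]) = 11110111111111011111110111111111110 (35 bits)


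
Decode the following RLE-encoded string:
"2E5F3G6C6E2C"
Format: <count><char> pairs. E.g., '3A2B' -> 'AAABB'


Expanding each <count><char> pair:
  2E -> 'EE'
  5F -> 'FFFFF'
  3G -> 'GGG'
  6C -> 'CCCCCC'
  6E -> 'EEEEEE'
  2C -> 'CC'

Decoded = EEFFFFFGGGCCCCCCEEEEEECC


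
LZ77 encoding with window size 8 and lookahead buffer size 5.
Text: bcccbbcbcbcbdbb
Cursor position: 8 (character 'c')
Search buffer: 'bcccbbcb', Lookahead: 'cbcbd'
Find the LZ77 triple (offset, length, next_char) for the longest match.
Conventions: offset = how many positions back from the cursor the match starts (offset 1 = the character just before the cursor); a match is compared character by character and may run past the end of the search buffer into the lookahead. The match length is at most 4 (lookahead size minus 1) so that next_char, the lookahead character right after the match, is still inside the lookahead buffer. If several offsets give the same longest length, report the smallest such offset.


Try each offset into the search buffer:
  offset=1 (pos 7, char 'b'): match length 0
  offset=2 (pos 6, char 'c'): match length 4
  offset=3 (pos 5, char 'b'): match length 0
  offset=4 (pos 4, char 'b'): match length 0
  offset=5 (pos 3, char 'c'): match length 2
  offset=6 (pos 2, char 'c'): match length 1
  offset=7 (pos 1, char 'c'): match length 1
  offset=8 (pos 0, char 'b'): match length 0
Longest match has length 4 at offset 2.
next_char = character at position 8 + 4 = 12 -> 'd'

Best match: offset=2, length=4 (matching 'cbcb' starting at position 6)
LZ77 triple: (2, 4, 'd')


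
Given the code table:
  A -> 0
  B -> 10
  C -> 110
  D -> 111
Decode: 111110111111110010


Decoding:
111 -> D
110 -> C
111 -> D
111 -> D
110 -> C
0 -> A
10 -> B


Result: DCDDCAB


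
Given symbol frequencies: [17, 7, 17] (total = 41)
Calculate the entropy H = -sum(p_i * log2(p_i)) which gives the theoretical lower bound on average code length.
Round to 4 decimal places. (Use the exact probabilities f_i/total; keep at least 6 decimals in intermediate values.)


Per-symbol terms -p_i * log2(p_i) with p_i = f_i/41:
  p = 17/41 = 0.414634: log2(p) = -1.270089, -p*log2(p) = 0.526622
  p = 7/41 = 0.170732: log2(p) = -2.550197, -p*log2(p) = 0.435400
  p = 17/41 = 0.414634: log2(p) = -1.270089, -p*log2(p) = 0.526622
H = 0.526622 + 0.435400 + 0.526622 = 1.488644

H = 1.4886 bits/symbol


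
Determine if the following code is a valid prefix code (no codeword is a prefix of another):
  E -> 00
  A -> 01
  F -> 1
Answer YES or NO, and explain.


Checking each pair (does one codeword prefix another?):
  E='00' vs A='01': no prefix
  E='00' vs F='1': no prefix
  A='01' vs E='00': no prefix
  A='01' vs F='1': no prefix
  F='1' vs E='00': no prefix
  F='1' vs A='01': no prefix
No violation found over all pairs.

YES -- this is a valid prefix code. No codeword is a prefix of any other codeword.


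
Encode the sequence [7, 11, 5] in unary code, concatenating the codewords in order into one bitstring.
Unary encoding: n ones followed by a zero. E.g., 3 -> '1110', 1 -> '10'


Encode each number as n ones followed by a terminating 0:
  7 -> 11111110 (8 bits)
  11 -> 111111111110 (12 bits)
  5 -> 111110 (6 bits)
Total length = 8 + 12 + 6 = 26 bits.

Unary([7, 11, 5]) = 11111110111111111110111110 (26 bits)


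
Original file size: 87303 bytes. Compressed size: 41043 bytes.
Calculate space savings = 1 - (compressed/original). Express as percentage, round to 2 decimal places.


ratio = compressed/original = 41043/87303 = 0.470121
savings = 1 - ratio = 1 - 0.470121 = 0.529879
as a percentage: 0.529879 * 100 = 52.99%

Space savings = 1 - 41043/87303 = 52.99%


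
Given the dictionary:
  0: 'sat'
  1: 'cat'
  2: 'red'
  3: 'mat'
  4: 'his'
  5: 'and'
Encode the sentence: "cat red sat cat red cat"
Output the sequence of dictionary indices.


Look up each word in the dictionary:
  'cat' -> 1
  'red' -> 2
  'sat' -> 0
  'cat' -> 1
  'red' -> 2
  'cat' -> 1

Encoded: [1, 2, 0, 1, 2, 1]


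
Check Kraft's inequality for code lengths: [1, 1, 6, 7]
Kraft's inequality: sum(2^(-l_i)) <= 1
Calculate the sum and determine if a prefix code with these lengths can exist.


Sum = 2^(-1) + 2^(-1) + 2^(-6) + 2^(-7)
    = 0.5 + 0.5 + 0.015625 + 0.0078125
    = 131/128 = 1.0234375
Since 1.0234375 > 1, Kraft's inequality is NOT satisfied.
A prefix code with these lengths CANNOT exist.

Kraft sum = 1.0234375. Not satisfied.


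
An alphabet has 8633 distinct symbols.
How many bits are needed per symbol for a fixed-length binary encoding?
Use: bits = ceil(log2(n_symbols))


log2(8633) = 13.0756
Bracket: 2^13 = 8192 < 8633 <= 2^14 = 16384
So ceil(log2(8633)) = 14

bits = ceil(log2(8633)) = ceil(13.0756) = 14 bits


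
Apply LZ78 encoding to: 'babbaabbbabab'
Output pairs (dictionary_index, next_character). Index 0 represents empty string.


LZ78 encoding steps:
Dictionary: {0: ''}
Step 1: w='' (idx 0), next='b' -> output (0, 'b'), add 'b' as idx 1
Step 2: w='' (idx 0), next='a' -> output (0, 'a'), add 'a' as idx 2
Step 3: w='b' (idx 1), next='b' -> output (1, 'b'), add 'bb' as idx 3
Step 4: w='a' (idx 2), next='a' -> output (2, 'a'), add 'aa' as idx 4
Step 5: w='bb' (idx 3), next='b' -> output (3, 'b'), add 'bbb' as idx 5
Step 6: w='a' (idx 2), next='b' -> output (2, 'b'), add 'ab' as idx 6
Step 7: w='ab' (idx 6), end of input -> output (6, '')


Encoded: [(0, 'b'), (0, 'a'), (1, 'b'), (2, 'a'), (3, 'b'), (2, 'b'), (6, '')]


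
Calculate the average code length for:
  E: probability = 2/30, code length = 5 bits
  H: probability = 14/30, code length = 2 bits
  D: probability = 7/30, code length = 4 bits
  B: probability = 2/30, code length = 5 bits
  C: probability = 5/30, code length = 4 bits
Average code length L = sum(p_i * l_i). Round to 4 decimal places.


Weighted contributions p_i * l_i:
  E: (2/30) * 5 = 10/30
  H: (14/30) * 2 = 28/30
  D: (7/30) * 4 = 28/30
  B: (2/30) * 5 = 10/30
  C: (5/30) * 4 = 20/30
Sum = (10 + 28 + 28 + 10 + 20)/30 = 96/30

L = 96/30 = 3.2000 bits/symbol


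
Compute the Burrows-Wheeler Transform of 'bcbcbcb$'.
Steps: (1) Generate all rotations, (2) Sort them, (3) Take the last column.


Rotations (sorted):
  0: $bcbcbcb -> last char: b
  1: b$bcbcbc -> last char: c
  2: bcb$bcbc -> last char: c
  3: bcbcb$bc -> last char: c
  4: bcbcbcb$ -> last char: $
  5: cb$bcbcb -> last char: b
  6: cbcb$bcb -> last char: b
  7: cbcbcb$b -> last char: b


BWT = bccc$bbb


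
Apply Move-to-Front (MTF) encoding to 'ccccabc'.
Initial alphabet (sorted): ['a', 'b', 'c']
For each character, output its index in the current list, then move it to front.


MTF encoding:
'c': index 2 in ['a', 'b', 'c'] -> ['c', 'a', 'b']
'c': index 0 in ['c', 'a', 'b'] -> ['c', 'a', 'b']
'c': index 0 in ['c', 'a', 'b'] -> ['c', 'a', 'b']
'c': index 0 in ['c', 'a', 'b'] -> ['c', 'a', 'b']
'a': index 1 in ['c', 'a', 'b'] -> ['a', 'c', 'b']
'b': index 2 in ['a', 'c', 'b'] -> ['b', 'a', 'c']
'c': index 2 in ['b', 'a', 'c'] -> ['c', 'b', 'a']


Output: [2, 0, 0, 0, 1, 2, 2]


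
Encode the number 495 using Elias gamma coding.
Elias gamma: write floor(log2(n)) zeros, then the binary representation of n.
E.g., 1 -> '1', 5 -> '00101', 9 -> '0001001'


num_bits = floor(log2(495)) + 1 = 9
leading_zeros = num_bits - 1 = 8
binary(495) = 111101111

Elias gamma(495) = '00000000' + '111101111' = 00000000111101111 (17 bits)


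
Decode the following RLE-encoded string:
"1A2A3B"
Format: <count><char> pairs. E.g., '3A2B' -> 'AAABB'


Expanding each <count><char> pair:
  1A -> 'A'
  2A -> 'AA'
  3B -> 'BBB'

Decoded = AAABBB


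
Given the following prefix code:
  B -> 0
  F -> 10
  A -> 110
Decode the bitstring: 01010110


Decoding step by step:
Bits 0 -> B
Bits 10 -> F
Bits 10 -> F
Bits 110 -> A


Decoded message: BFFA


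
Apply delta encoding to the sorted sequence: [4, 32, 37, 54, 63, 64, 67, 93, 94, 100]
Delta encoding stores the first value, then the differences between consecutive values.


First value: 4
Deltas:
  32 - 4 = 28
  37 - 32 = 5
  54 - 37 = 17
  63 - 54 = 9
  64 - 63 = 1
  67 - 64 = 3
  93 - 67 = 26
  94 - 93 = 1
  100 - 94 = 6


Delta encoded: [4, 28, 5, 17, 9, 1, 3, 26, 1, 6]


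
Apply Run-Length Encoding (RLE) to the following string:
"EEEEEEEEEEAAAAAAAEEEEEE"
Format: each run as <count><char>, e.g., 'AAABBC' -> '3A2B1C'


Scanning runs left to right:
  i=0: run of 'E' x 10 -> '10E'
  i=10: run of 'A' x 7 -> '7A'
  i=17: run of 'E' x 6 -> '6E'

RLE = 10E7A6E


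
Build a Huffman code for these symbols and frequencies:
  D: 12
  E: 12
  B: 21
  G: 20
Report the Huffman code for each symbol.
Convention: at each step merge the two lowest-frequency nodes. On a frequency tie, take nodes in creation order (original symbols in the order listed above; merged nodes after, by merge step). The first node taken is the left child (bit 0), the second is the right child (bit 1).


Huffman tree construction:
Step 1: Merge D(12) + E(12) = 24
Step 2: Merge G(20) + B(21) = 41
Step 3: Merge (D+E)(24) + (G+B)(41) = 65
Read each symbol's code off the tree from the root (left child = 0, right child = 1).

Codes:
  D: 00 (length 2)
  E: 01 (length 2)
  B: 11 (length 2)
  G: 10 (length 2)
Average code length: 130/65 = 2.0000 bits/symbol


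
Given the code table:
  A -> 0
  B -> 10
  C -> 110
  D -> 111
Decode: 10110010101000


Decoding:
10 -> B
110 -> C
0 -> A
10 -> B
10 -> B
10 -> B
0 -> A
0 -> A


Result: BCABBBAA


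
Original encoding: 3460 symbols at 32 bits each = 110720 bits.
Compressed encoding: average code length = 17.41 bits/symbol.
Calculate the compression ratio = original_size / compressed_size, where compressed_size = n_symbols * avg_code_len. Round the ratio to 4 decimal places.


original_size = n_symbols * orig_bits = 3460 * 32 = 110720 bits
compressed_size = n_symbols * avg_code_len = 3460 * 17.41 = 60238.6 bits
ratio = original_size / compressed_size = 110720 / 60238.6 = 1.838

Compression ratio = 1.838


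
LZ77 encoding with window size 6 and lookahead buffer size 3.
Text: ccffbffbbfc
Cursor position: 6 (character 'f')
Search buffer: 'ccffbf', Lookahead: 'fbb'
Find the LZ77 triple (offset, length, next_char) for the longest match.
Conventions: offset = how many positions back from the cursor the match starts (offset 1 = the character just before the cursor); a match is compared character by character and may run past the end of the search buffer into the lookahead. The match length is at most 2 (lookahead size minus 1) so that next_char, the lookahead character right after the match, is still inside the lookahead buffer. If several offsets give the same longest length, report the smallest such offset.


Try each offset into the search buffer:
  offset=1 (pos 5, char 'f'): match length 1
  offset=2 (pos 4, char 'b'): match length 0
  offset=3 (pos 3, char 'f'): match length 2
  offset=4 (pos 2, char 'f'): match length 1
  offset=5 (pos 1, char 'c'): match length 0
  offset=6 (pos 0, char 'c'): match length 0
Longest match has length 2 at offset 3.
next_char = character at position 6 + 2 = 8 -> 'b'

Best match: offset=3, length=2 (matching 'fb' starting at position 3)
LZ77 triple: (3, 2, 'b')


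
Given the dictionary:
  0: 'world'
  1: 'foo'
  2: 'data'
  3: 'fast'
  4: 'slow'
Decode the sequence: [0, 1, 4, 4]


Look up each index in the dictionary:
  0 -> 'world'
  1 -> 'foo'
  4 -> 'slow'
  4 -> 'slow'

Decoded: "world foo slow slow"


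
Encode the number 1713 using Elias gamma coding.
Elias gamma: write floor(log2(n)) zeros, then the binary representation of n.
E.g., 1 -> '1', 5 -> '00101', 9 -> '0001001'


num_bits = floor(log2(1713)) + 1 = 11
leading_zeros = num_bits - 1 = 10
binary(1713) = 11010110001

Elias gamma(1713) = '0000000000' + '11010110001' = 000000000011010110001 (21 bits)


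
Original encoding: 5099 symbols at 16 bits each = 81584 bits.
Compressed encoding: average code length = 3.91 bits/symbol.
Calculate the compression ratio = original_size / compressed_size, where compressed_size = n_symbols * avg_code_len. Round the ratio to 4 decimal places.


original_size = n_symbols * orig_bits = 5099 * 16 = 81584 bits
compressed_size = n_symbols * avg_code_len = 5099 * 3.91 = 19937.09 bits
ratio = original_size / compressed_size = 81584 / 19937.09 = 4.0921

Compression ratio = 4.0921


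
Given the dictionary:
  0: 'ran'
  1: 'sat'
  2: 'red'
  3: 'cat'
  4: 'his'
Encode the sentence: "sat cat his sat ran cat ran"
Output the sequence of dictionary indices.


Look up each word in the dictionary:
  'sat' -> 1
  'cat' -> 3
  'his' -> 4
  'sat' -> 1
  'ran' -> 0
  'cat' -> 3
  'ran' -> 0

Encoded: [1, 3, 4, 1, 0, 3, 0]


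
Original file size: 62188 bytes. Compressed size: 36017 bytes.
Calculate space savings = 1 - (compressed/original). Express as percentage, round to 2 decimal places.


ratio = compressed/original = 36017/62188 = 0.579163
savings = 1 - ratio = 1 - 0.579163 = 0.420837
as a percentage: 0.420837 * 100 = 42.08%

Space savings = 1 - 36017/62188 = 42.08%


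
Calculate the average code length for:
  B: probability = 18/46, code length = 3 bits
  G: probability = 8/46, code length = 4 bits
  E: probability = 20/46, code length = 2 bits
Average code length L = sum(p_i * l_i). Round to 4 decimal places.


Weighted contributions p_i * l_i:
  B: (18/46) * 3 = 54/46
  G: (8/46) * 4 = 32/46
  E: (20/46) * 2 = 40/46
Sum = (54 + 32 + 40)/46 = 126/46

L = 126/46 = 2.7391 bits/symbol


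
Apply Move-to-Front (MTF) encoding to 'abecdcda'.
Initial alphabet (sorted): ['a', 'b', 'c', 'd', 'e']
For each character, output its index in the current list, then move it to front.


MTF encoding:
'a': index 0 in ['a', 'b', 'c', 'd', 'e'] -> ['a', 'b', 'c', 'd', 'e']
'b': index 1 in ['a', 'b', 'c', 'd', 'e'] -> ['b', 'a', 'c', 'd', 'e']
'e': index 4 in ['b', 'a', 'c', 'd', 'e'] -> ['e', 'b', 'a', 'c', 'd']
'c': index 3 in ['e', 'b', 'a', 'c', 'd'] -> ['c', 'e', 'b', 'a', 'd']
'd': index 4 in ['c', 'e', 'b', 'a', 'd'] -> ['d', 'c', 'e', 'b', 'a']
'c': index 1 in ['d', 'c', 'e', 'b', 'a'] -> ['c', 'd', 'e', 'b', 'a']
'd': index 1 in ['c', 'd', 'e', 'b', 'a'] -> ['d', 'c', 'e', 'b', 'a']
'a': index 4 in ['d', 'c', 'e', 'b', 'a'] -> ['a', 'd', 'c', 'e', 'b']


Output: [0, 1, 4, 3, 4, 1, 1, 4]


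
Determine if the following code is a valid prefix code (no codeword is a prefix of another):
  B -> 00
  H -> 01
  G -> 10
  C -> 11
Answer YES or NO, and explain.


Checking each pair (does one codeword prefix another?):
  B='00' vs H='01': no prefix
  B='00' vs G='10': no prefix
  B='00' vs C='11': no prefix
  H='01' vs B='00': no prefix
  H='01' vs G='10': no prefix
  H='01' vs C='11': no prefix
  G='10' vs B='00': no prefix
  G='10' vs H='01': no prefix
  G='10' vs C='11': no prefix
  C='11' vs B='00': no prefix
  C='11' vs H='01': no prefix
  C='11' vs G='10': no prefix
No violation found over all pairs.

YES -- this is a valid prefix code. No codeword is a prefix of any other codeword.


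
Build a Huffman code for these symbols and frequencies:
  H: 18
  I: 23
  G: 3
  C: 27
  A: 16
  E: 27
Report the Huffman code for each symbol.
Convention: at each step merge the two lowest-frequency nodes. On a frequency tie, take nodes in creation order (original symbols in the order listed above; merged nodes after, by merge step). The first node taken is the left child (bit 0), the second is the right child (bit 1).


Huffman tree construction:
Step 1: Merge G(3) + A(16) = 19
Step 2: Merge H(18) + (G+A)(19) = 37
Step 3: Merge I(23) + C(27) = 50
Step 4: Merge E(27) + (H+(G+A))(37) = 64
Step 5: Merge (I+C)(50) + (E+(H+(G+A)))(64) = 114
Read each symbol's code off the tree from the root (left child = 0, right child = 1).

Codes:
  H: 110 (length 3)
  I: 00 (length 2)
  G: 1110 (length 4)
  C: 01 (length 2)
  A: 1111 (length 4)
  E: 10 (length 2)
Average code length: 284/114 = 2.4912 bits/symbol


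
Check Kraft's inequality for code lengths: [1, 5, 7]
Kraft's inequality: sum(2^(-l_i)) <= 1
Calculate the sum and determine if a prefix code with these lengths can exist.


Sum = 2^(-1) + 2^(-5) + 2^(-7)
    = 0.5 + 0.03125 + 0.0078125
    = 69/128 = 0.5390625
Since 0.5390625 <= 1, Kraft's inequality IS satisfied.
A prefix code with these lengths CAN exist.

Kraft sum = 0.5390625. Satisfied.


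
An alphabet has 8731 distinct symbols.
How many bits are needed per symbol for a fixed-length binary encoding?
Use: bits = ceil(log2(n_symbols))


log2(8731) = 13.0919
Bracket: 2^13 = 8192 < 8731 <= 2^14 = 16384
So ceil(log2(8731)) = 14

bits = ceil(log2(8731)) = ceil(13.0919) = 14 bits


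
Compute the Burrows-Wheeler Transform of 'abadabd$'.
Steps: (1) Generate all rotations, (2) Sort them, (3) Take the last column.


Rotations (sorted):
  0: $abadabd -> last char: d
  1: abadabd$ -> last char: $
  2: abd$abad -> last char: d
  3: adabd$ab -> last char: b
  4: badabd$a -> last char: a
  5: bd$abada -> last char: a
  6: d$abadab -> last char: b
  7: dabd$aba -> last char: a


BWT = d$dbaaba


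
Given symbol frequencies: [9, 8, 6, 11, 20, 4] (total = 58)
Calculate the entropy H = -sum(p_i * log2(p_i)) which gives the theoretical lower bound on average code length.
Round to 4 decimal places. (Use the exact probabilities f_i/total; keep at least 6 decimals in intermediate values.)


Per-symbol terms -p_i * log2(p_i) with p_i = f_i/58:
  p = 9/58 = 0.155172: log2(p) = -2.688056, -p*log2(p) = 0.417112
  p = 8/58 = 0.137931: log2(p) = -2.857981, -p*log2(p) = 0.394204
  p = 6/58 = 0.103448: log2(p) = -3.273018, -p*log2(p) = 0.338588
  p = 11/58 = 0.189655: log2(p) = -2.398549, -p*log2(p) = 0.454897
  p = 20/58 = 0.344828: log2(p) = -1.536053, -p*log2(p) = 0.529673
  p = 4/58 = 0.068966: log2(p) = -3.857981, -p*log2(p) = 0.266068
H = 0.417112 + 0.394204 + 0.338588 + 0.454897 + 0.529673 + 0.266068 = 2.400542

H = 2.4005 bits/symbol


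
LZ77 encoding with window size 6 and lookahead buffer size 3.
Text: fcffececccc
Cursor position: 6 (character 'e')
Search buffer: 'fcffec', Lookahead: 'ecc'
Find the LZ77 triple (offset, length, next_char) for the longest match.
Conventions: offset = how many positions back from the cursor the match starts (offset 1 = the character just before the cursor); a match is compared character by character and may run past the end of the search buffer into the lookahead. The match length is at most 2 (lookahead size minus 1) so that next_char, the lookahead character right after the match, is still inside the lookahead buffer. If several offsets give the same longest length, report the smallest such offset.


Try each offset into the search buffer:
  offset=1 (pos 5, char 'c'): match length 0
  offset=2 (pos 4, char 'e'): match length 2
  offset=3 (pos 3, char 'f'): match length 0
  offset=4 (pos 2, char 'f'): match length 0
  offset=5 (pos 1, char 'c'): match length 0
  offset=6 (pos 0, char 'f'): match length 0
Longest match has length 2 at offset 2.
next_char = character at position 6 + 2 = 8 -> 'c'

Best match: offset=2, length=2 (matching 'ec' starting at position 4)
LZ77 triple: (2, 2, 'c')


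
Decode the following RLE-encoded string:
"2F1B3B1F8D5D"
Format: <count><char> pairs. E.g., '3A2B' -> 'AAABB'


Expanding each <count><char> pair:
  2F -> 'FF'
  1B -> 'B'
  3B -> 'BBB'
  1F -> 'F'
  8D -> 'DDDDDDDD'
  5D -> 'DDDDD'

Decoded = FFBBBBFDDDDDDDDDDDDD


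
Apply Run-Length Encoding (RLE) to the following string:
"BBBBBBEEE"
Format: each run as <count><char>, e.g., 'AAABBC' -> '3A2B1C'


Scanning runs left to right:
  i=0: run of 'B' x 6 -> '6B'
  i=6: run of 'E' x 3 -> '3E'

RLE = 6B3E


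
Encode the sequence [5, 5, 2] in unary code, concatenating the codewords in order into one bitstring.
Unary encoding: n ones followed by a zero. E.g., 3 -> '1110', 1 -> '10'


Encode each number as n ones followed by a terminating 0:
  5 -> 111110 (6 bits)
  5 -> 111110 (6 bits)
  2 -> 110 (3 bits)
Total length = 6 + 6 + 3 = 15 bits.

Unary([5, 5, 2]) = 111110111110110 (15 bits)


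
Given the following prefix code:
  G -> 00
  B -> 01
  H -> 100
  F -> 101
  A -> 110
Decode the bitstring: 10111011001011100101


Decoding step by step:
Bits 101 -> F
Bits 110 -> A
Bits 110 -> A
Bits 01 -> B
Bits 01 -> B
Bits 110 -> A
Bits 01 -> B
Bits 01 -> B


Decoded message: FAABBABB


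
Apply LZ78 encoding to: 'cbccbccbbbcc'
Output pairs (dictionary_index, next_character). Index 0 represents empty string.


LZ78 encoding steps:
Dictionary: {0: ''}
Step 1: w='' (idx 0), next='c' -> output (0, 'c'), add 'c' as idx 1
Step 2: w='' (idx 0), next='b' -> output (0, 'b'), add 'b' as idx 2
Step 3: w='c' (idx 1), next='c' -> output (1, 'c'), add 'cc' as idx 3
Step 4: w='b' (idx 2), next='c' -> output (2, 'c'), add 'bc' as idx 4
Step 5: w='c' (idx 1), next='b' -> output (1, 'b'), add 'cb' as idx 5
Step 6: w='b' (idx 2), next='b' -> output (2, 'b'), add 'bb' as idx 6
Step 7: w='cc' (idx 3), end of input -> output (3, '')


Encoded: [(0, 'c'), (0, 'b'), (1, 'c'), (2, 'c'), (1, 'b'), (2, 'b'), (3, '')]


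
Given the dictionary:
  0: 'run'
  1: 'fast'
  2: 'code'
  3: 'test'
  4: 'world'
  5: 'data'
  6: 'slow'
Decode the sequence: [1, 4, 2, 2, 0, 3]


Look up each index in the dictionary:
  1 -> 'fast'
  4 -> 'world'
  2 -> 'code'
  2 -> 'code'
  0 -> 'run'
  3 -> 'test'

Decoded: "fast world code code run test"


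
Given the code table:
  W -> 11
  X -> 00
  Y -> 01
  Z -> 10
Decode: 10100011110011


Decoding:
10 -> Z
10 -> Z
00 -> X
11 -> W
11 -> W
00 -> X
11 -> W


Result: ZZXWWXW


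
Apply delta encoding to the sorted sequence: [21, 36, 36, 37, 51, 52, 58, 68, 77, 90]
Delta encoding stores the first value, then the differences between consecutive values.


First value: 21
Deltas:
  36 - 21 = 15
  36 - 36 = 0
  37 - 36 = 1
  51 - 37 = 14
  52 - 51 = 1
  58 - 52 = 6
  68 - 58 = 10
  77 - 68 = 9
  90 - 77 = 13


Delta encoded: [21, 15, 0, 1, 14, 1, 6, 10, 9, 13]


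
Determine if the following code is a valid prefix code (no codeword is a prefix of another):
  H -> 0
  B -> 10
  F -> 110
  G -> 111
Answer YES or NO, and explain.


Checking each pair (does one codeword prefix another?):
  H='0' vs B='10': no prefix
  H='0' vs F='110': no prefix
  H='0' vs G='111': no prefix
  B='10' vs H='0': no prefix
  B='10' vs F='110': no prefix
  B='10' vs G='111': no prefix
  F='110' vs H='0': no prefix
  F='110' vs B='10': no prefix
  F='110' vs G='111': no prefix
  G='111' vs H='0': no prefix
  G='111' vs B='10': no prefix
  G='111' vs F='110': no prefix
No violation found over all pairs.

YES -- this is a valid prefix code. No codeword is a prefix of any other codeword.


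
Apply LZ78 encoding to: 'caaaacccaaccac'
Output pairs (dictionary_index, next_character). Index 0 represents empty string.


LZ78 encoding steps:
Dictionary: {0: ''}
Step 1: w='' (idx 0), next='c' -> output (0, 'c'), add 'c' as idx 1
Step 2: w='' (idx 0), next='a' -> output (0, 'a'), add 'a' as idx 2
Step 3: w='a' (idx 2), next='a' -> output (2, 'a'), add 'aa' as idx 3
Step 4: w='a' (idx 2), next='c' -> output (2, 'c'), add 'ac' as idx 4
Step 5: w='c' (idx 1), next='c' -> output (1, 'c'), add 'cc' as idx 5
Step 6: w='aa' (idx 3), next='c' -> output (3, 'c'), add 'aac' as idx 6
Step 7: w='c' (idx 1), next='a' -> output (1, 'a'), add 'ca' as idx 7
Step 8: w='c' (idx 1), end of input -> output (1, '')


Encoded: [(0, 'c'), (0, 'a'), (2, 'a'), (2, 'c'), (1, 'c'), (3, 'c'), (1, 'a'), (1, '')]


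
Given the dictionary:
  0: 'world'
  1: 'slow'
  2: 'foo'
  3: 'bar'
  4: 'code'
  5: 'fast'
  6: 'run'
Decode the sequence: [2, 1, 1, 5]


Look up each index in the dictionary:
  2 -> 'foo'
  1 -> 'slow'
  1 -> 'slow'
  5 -> 'fast'

Decoded: "foo slow slow fast"


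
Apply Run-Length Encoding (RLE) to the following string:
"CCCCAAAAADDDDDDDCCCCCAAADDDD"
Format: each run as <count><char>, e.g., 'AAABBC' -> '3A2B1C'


Scanning runs left to right:
  i=0: run of 'C' x 4 -> '4C'
  i=4: run of 'A' x 5 -> '5A'
  i=9: run of 'D' x 7 -> '7D'
  i=16: run of 'C' x 5 -> '5C'
  i=21: run of 'A' x 3 -> '3A'
  i=24: run of 'D' x 4 -> '4D'

RLE = 4C5A7D5C3A4D


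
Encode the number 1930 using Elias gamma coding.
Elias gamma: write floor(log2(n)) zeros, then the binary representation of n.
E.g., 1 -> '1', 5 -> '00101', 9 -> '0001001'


num_bits = floor(log2(1930)) + 1 = 11
leading_zeros = num_bits - 1 = 10
binary(1930) = 11110001010

Elias gamma(1930) = '0000000000' + '11110001010' = 000000000011110001010 (21 bits)


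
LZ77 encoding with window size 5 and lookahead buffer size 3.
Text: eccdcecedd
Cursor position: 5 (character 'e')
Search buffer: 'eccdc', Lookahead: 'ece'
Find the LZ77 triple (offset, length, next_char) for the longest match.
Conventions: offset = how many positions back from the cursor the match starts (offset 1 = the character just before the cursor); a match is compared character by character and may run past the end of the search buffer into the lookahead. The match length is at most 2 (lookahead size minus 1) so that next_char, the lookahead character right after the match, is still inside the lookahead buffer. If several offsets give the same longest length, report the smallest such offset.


Try each offset into the search buffer:
  offset=1 (pos 4, char 'c'): match length 0
  offset=2 (pos 3, char 'd'): match length 0
  offset=3 (pos 2, char 'c'): match length 0
  offset=4 (pos 1, char 'c'): match length 0
  offset=5 (pos 0, char 'e'): match length 2
Longest match has length 2 at offset 5.
next_char = character at position 5 + 2 = 7 -> 'e'

Best match: offset=5, length=2 (matching 'ec' starting at position 0)
LZ77 triple: (5, 2, 'e')


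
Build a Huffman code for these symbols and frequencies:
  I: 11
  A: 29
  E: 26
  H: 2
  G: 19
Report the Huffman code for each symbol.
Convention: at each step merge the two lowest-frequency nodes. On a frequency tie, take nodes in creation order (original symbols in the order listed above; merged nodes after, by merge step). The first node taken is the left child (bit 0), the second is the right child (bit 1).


Huffman tree construction:
Step 1: Merge H(2) + I(11) = 13
Step 2: Merge (H+I)(13) + G(19) = 32
Step 3: Merge E(26) + A(29) = 55
Step 4: Merge ((H+I)+G)(32) + (E+A)(55) = 87
Read each symbol's code off the tree from the root (left child = 0, right child = 1).

Codes:
  I: 001 (length 3)
  A: 11 (length 2)
  E: 10 (length 2)
  H: 000 (length 3)
  G: 01 (length 2)
Average code length: 187/87 = 2.1494 bits/symbol


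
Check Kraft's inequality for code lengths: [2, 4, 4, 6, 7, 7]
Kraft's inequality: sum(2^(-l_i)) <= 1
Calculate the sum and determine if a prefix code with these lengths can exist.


Sum = 2^(-2) + 2^(-4) + 2^(-4) + 2^(-6) + 2^(-7) + 2^(-7)
    = 0.25 + 0.0625 + 0.0625 + 0.015625 + 0.0078125 + 0.0078125
    = 52/128 = 0.40625
Since 0.40625 <= 1, Kraft's inequality IS satisfied.
A prefix code with these lengths CAN exist.

Kraft sum = 0.40625. Satisfied.


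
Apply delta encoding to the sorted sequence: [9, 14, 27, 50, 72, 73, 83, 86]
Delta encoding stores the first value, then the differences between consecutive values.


First value: 9
Deltas:
  14 - 9 = 5
  27 - 14 = 13
  50 - 27 = 23
  72 - 50 = 22
  73 - 72 = 1
  83 - 73 = 10
  86 - 83 = 3


Delta encoded: [9, 5, 13, 23, 22, 1, 10, 3]


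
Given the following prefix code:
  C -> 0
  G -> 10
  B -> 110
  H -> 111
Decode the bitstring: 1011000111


Decoding step by step:
Bits 10 -> G
Bits 110 -> B
Bits 0 -> C
Bits 0 -> C
Bits 111 -> H


Decoded message: GBCCH


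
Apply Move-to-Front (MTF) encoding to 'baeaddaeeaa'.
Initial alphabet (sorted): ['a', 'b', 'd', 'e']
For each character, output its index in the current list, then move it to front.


MTF encoding:
'b': index 1 in ['a', 'b', 'd', 'e'] -> ['b', 'a', 'd', 'e']
'a': index 1 in ['b', 'a', 'd', 'e'] -> ['a', 'b', 'd', 'e']
'e': index 3 in ['a', 'b', 'd', 'e'] -> ['e', 'a', 'b', 'd']
'a': index 1 in ['e', 'a', 'b', 'd'] -> ['a', 'e', 'b', 'd']
'd': index 3 in ['a', 'e', 'b', 'd'] -> ['d', 'a', 'e', 'b']
'd': index 0 in ['d', 'a', 'e', 'b'] -> ['d', 'a', 'e', 'b']
'a': index 1 in ['d', 'a', 'e', 'b'] -> ['a', 'd', 'e', 'b']
'e': index 2 in ['a', 'd', 'e', 'b'] -> ['e', 'a', 'd', 'b']
'e': index 0 in ['e', 'a', 'd', 'b'] -> ['e', 'a', 'd', 'b']
'a': index 1 in ['e', 'a', 'd', 'b'] -> ['a', 'e', 'd', 'b']
'a': index 0 in ['a', 'e', 'd', 'b'] -> ['a', 'e', 'd', 'b']


Output: [1, 1, 3, 1, 3, 0, 1, 2, 0, 1, 0]


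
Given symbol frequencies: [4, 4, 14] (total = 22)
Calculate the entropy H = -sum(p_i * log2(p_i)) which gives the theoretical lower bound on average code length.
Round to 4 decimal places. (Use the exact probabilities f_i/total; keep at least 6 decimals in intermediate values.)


Per-symbol terms -p_i * log2(p_i) with p_i = f_i/22:
  p = 4/22 = 0.181818: log2(p) = -2.459432, -p*log2(p) = 0.447169
  p = 4/22 = 0.181818: log2(p) = -2.459432, -p*log2(p) = 0.447169
  p = 14/22 = 0.636364: log2(p) = -0.652077, -p*log2(p) = 0.414958
H = 0.447169 + 0.447169 + 0.414958 = 1.309296

H = 1.3093 bits/symbol


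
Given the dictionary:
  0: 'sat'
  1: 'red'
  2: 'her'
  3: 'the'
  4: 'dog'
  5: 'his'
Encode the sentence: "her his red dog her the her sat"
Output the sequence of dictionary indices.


Look up each word in the dictionary:
  'her' -> 2
  'his' -> 5
  'red' -> 1
  'dog' -> 4
  'her' -> 2
  'the' -> 3
  'her' -> 2
  'sat' -> 0

Encoded: [2, 5, 1, 4, 2, 3, 2, 0]


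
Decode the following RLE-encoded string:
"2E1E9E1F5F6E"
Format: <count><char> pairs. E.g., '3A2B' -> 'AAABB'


Expanding each <count><char> pair:
  2E -> 'EE'
  1E -> 'E'
  9E -> 'EEEEEEEEE'
  1F -> 'F'
  5F -> 'FFFFF'
  6E -> 'EEEEEE'

Decoded = EEEEEEEEEEEEFFFFFFEEEEEE


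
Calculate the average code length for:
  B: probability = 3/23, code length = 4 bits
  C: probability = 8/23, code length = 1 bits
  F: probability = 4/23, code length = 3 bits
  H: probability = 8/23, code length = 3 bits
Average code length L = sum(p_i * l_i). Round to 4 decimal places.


Weighted contributions p_i * l_i:
  B: (3/23) * 4 = 12/23
  C: (8/23) * 1 = 8/23
  F: (4/23) * 3 = 12/23
  H: (8/23) * 3 = 24/23
Sum = (12 + 8 + 12 + 24)/23 = 56/23

L = 56/23 = 2.4348 bits/symbol


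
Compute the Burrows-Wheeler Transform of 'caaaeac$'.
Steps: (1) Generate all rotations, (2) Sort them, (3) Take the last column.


Rotations (sorted):
  0: $caaaeac -> last char: c
  1: aaaeac$c -> last char: c
  2: aaeac$ca -> last char: a
  3: ac$caaae -> last char: e
  4: aeac$caa -> last char: a
  5: c$caaaea -> last char: a
  6: caaaeac$ -> last char: $
  7: eac$caaa -> last char: a


BWT = ccaeaa$a


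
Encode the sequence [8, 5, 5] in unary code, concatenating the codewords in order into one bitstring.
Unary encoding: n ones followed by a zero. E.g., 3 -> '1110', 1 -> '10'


Encode each number as n ones followed by a terminating 0:
  8 -> 111111110 (9 bits)
  5 -> 111110 (6 bits)
  5 -> 111110 (6 bits)
Total length = 9 + 6 + 6 = 21 bits.

Unary([8, 5, 5]) = 111111110111110111110 (21 bits)


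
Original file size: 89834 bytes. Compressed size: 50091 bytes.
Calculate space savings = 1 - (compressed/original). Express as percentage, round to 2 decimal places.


ratio = compressed/original = 50091/89834 = 0.557595
savings = 1 - ratio = 1 - 0.557595 = 0.442405
as a percentage: 0.442405 * 100 = 44.24%

Space savings = 1 - 50091/89834 = 44.24%


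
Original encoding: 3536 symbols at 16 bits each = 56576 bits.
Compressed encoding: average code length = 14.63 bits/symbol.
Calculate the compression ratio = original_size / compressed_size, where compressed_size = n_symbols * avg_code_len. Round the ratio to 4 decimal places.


original_size = n_symbols * orig_bits = 3536 * 16 = 56576 bits
compressed_size = n_symbols * avg_code_len = 3536 * 14.63 = 51731.68 bits
ratio = original_size / compressed_size = 56576 / 51731.68 = 1.0936

Compression ratio = 1.0936
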